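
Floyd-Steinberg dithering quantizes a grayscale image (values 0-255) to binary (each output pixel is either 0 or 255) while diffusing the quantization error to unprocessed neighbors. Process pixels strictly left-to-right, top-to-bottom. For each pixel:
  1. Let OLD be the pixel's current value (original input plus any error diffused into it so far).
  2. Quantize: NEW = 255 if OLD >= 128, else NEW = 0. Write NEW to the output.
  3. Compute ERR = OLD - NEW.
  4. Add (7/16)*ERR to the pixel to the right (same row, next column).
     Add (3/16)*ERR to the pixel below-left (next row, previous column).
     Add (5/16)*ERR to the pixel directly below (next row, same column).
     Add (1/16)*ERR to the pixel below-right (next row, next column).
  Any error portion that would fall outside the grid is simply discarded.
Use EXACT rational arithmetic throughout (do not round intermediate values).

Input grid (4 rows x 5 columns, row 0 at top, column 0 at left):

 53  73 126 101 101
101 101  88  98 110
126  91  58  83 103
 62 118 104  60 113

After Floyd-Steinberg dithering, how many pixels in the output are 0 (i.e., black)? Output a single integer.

Answer: 13

Derivation:
(0,0): OLD=53 → NEW=0, ERR=53
(0,1): OLD=1539/16 → NEW=0, ERR=1539/16
(0,2): OLD=43029/256 → NEW=255, ERR=-22251/256
(0,3): OLD=257939/4096 → NEW=0, ERR=257939/4096
(0,4): OLD=8424709/65536 → NEW=255, ERR=-8286971/65536
(1,0): OLD=34713/256 → NEW=255, ERR=-30567/256
(1,1): OLD=134831/2048 → NEW=0, ERR=134831/2048
(1,2): OLD=7042523/65536 → NEW=0, ERR=7042523/65536
(1,3): OLD=35534015/262144 → NEW=255, ERR=-31312705/262144
(1,4): OLD=92953181/4194304 → NEW=0, ERR=92953181/4194304
(2,0): OLD=3310581/32768 → NEW=0, ERR=3310581/32768
(2,1): OLD=176643927/1048576 → NEW=255, ERR=-90742953/1048576
(2,2): OLD=594560709/16777216 → NEW=0, ERR=594560709/16777216
(2,3): OLD=19340326271/268435456 → NEW=0, ERR=19340326271/268435456
(2,4): OLD=575444723385/4294967296 → NEW=255, ERR=-519771937095/4294967296
(3,0): OLD=1297651493/16777216 → NEW=0, ERR=1297651493/16777216
(3,1): OLD=18489103809/134217728 → NEW=255, ERR=-15736416831/134217728
(3,2): OLD=308722402715/4294967296 → NEW=0, ERR=308722402715/4294967296
(3,3): OLD=803042906883/8589934592 → NEW=0, ERR=803042906883/8589934592
(3,4): OLD=16573073160239/137438953472 → NEW=0, ERR=16573073160239/137438953472
Output grid:
  Row 0: ..#.#  (3 black, running=3)
  Row 1: #..#.  (3 black, running=6)
  Row 2: .#..#  (3 black, running=9)
  Row 3: .#...  (4 black, running=13)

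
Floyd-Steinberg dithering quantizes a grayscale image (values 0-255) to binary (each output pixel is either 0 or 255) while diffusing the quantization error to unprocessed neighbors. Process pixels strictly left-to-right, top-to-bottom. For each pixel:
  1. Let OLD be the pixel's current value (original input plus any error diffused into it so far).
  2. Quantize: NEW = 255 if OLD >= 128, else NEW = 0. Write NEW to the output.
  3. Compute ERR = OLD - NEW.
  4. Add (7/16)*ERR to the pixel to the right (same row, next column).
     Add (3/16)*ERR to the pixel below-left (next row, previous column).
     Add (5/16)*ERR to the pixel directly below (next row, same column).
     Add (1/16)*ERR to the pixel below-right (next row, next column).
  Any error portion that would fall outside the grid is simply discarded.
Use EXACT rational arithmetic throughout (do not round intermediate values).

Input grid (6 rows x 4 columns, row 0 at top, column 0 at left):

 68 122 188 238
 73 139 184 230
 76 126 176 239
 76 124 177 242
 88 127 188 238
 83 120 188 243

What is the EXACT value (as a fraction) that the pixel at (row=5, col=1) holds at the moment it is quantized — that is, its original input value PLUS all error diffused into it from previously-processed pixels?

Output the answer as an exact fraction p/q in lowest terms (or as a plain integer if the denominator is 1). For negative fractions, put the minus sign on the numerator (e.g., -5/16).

(0,0): OLD=68 → NEW=0, ERR=68
(0,1): OLD=607/4 → NEW=255, ERR=-413/4
(0,2): OLD=9141/64 → NEW=255, ERR=-7179/64
(0,3): OLD=193459/1024 → NEW=255, ERR=-67661/1024
(1,0): OLD=4793/64 → NEW=0, ERR=4793/64
(1,1): OLD=62831/512 → NEW=0, ERR=62831/512
(1,2): OLD=3011259/16384 → NEW=255, ERR=-1166661/16384
(1,3): OLD=44875789/262144 → NEW=255, ERR=-21970931/262144
(2,0): OLD=1002805/8192 → NEW=0, ERR=1002805/8192
(2,1): OLD=54849399/262144 → NEW=255, ERR=-11997321/262144
(2,2): OLD=65892507/524288 → NEW=0, ERR=65892507/524288
(2,3): OLD=2209082399/8388608 → NEW=255, ERR=69987359/8388608
(3,0): OLD=443223941/4194304 → NEW=0, ERR=443223941/4194304
(3,1): OLD=12559137371/67108864 → NEW=255, ERR=-4553622949/67108864
(3,2): OLD=198956529125/1073741824 → NEW=255, ERR=-74847635995/1073741824
(3,3): OLD=3813334654659/17179869184 → NEW=255, ERR=-567531987261/17179869184
(4,0): OLD=116286326945/1073741824 → NEW=0, ERR=116286326945/1073741824
(4,1): OLD=1260240129987/8589934592 → NEW=255, ERR=-930193190973/8589934592
(4,2): OLD=29798207515523/274877906944 → NEW=0, ERR=29798207515523/274877906944
(4,3): OLD=1190758968455813/4398046511104 → NEW=255, ERR=69257108124293/4398046511104
(5,0): OLD=13268306643057/137438953472 → NEW=0, ERR=13268306643057/137438953472
(5,1): OLD=683854886024087/4398046511104 → NEW=255, ERR=-437646974307433/4398046511104
Target (5,1): original=120, with diffused error = 683854886024087/4398046511104

Answer: 683854886024087/4398046511104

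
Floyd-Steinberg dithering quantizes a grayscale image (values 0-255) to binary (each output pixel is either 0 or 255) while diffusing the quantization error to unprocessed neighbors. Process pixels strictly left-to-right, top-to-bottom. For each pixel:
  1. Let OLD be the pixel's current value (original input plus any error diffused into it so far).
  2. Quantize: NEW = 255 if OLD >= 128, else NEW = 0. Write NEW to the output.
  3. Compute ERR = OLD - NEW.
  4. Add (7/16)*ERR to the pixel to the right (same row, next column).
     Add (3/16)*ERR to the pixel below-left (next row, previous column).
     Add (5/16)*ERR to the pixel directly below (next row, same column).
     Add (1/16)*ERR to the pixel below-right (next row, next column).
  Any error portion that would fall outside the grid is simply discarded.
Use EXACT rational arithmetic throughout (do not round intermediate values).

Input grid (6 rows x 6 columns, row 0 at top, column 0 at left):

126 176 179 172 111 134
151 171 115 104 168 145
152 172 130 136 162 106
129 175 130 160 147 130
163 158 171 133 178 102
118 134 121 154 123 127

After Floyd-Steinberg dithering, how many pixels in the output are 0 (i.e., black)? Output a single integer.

(0,0): OLD=126 → NEW=0, ERR=126
(0,1): OLD=1849/8 → NEW=255, ERR=-191/8
(0,2): OLD=21575/128 → NEW=255, ERR=-11065/128
(0,3): OLD=274801/2048 → NEW=255, ERR=-247439/2048
(0,4): OLD=1905175/32768 → NEW=0, ERR=1905175/32768
(0,5): OLD=83590817/524288 → NEW=255, ERR=-50102623/524288
(1,0): OLD=23795/128 → NEW=255, ERR=-8845/128
(1,1): OLD=127973/1024 → NEW=0, ERR=127973/1024
(1,2): OLD=3883529/32768 → NEW=0, ERR=3883529/32768
(1,3): OLD=16199605/131072 → NEW=0, ERR=16199605/131072
(1,4): OLD=1801636831/8388608 → NEW=255, ERR=-337458209/8388608
(1,5): OLD=13578878057/134217728 → NEW=0, ERR=13578878057/134217728
(2,0): OLD=2520487/16384 → NEW=255, ERR=-1657433/16384
(2,1): OLD=96835421/524288 → NEW=255, ERR=-36858019/524288
(2,2): OLD=1403112663/8388608 → NEW=255, ERR=-735982377/8388608
(2,3): OLD=9133708383/67108864 → NEW=255, ERR=-7979051937/67108864
(2,4): OLD=266513996829/2147483648 → NEW=0, ERR=266513996829/2147483648
(2,5): OLD=6507651187867/34359738368 → NEW=255, ERR=-2254082095973/34359738368
(3,0): OLD=706367095/8388608 → NEW=0, ERR=706367095/8388608
(3,1): OLD=11213738859/67108864 → NEW=255, ERR=-5899021461/67108864
(3,2): OLD=20099504785/536870912 → NEW=0, ERR=20099504785/536870912
(3,3): OLD=5394826464915/34359738368 → NEW=255, ERR=-3366906818925/34359738368
(3,4): OLD=33859677887859/274877906944 → NEW=0, ERR=33859677887859/274877906944
(3,5): OLD=752714299413725/4398046511104 → NEW=255, ERR=-368787560917795/4398046511104
(4,0): OLD=185577536729/1073741824 → NEW=255, ERR=-88226628391/1073741824
(4,1): OLD=1835923232325/17179869184 → NEW=0, ERR=1835923232325/17179869184
(4,2): OLD=113021991513791/549755813888 → NEW=255, ERR=-27165741027649/549755813888
(4,3): OLD=934107599473115/8796093022208 → NEW=0, ERR=934107599473115/8796093022208
(4,4): OLD=33932921074466059/140737488355328 → NEW=255, ERR=-1955138456142581/140737488355328
(4,5): OLD=174327757134633837/2251799813685248 → NEW=0, ERR=174327757134633837/2251799813685248
(5,0): OLD=30885232445087/274877906944 → NEW=0, ERR=30885232445087/274877906944
(5,1): OLD=1778148179559951/8796093022208 → NEW=255, ERR=-464855541103089/8796093022208
(5,2): OLD=7672151757215445/70368744177664 → NEW=0, ERR=7672151757215445/70368744177664
(5,3): OLD=516096058794887735/2251799813685248 → NEW=255, ERR=-58112893694850505/2251799813685248
(5,4): OLD=578806939730778375/4503599627370496 → NEW=255, ERR=-569610965248698105/4503599627370496
(5,5): OLD=6844750826825736915/72057594037927936 → NEW=0, ERR=6844750826825736915/72057594037927936
Output grid:
  Row 0: .###.#  (2 black, running=2)
  Row 1: #...#.  (4 black, running=6)
  Row 2: ####.#  (1 black, running=7)
  Row 3: .#.#.#  (3 black, running=10)
  Row 4: #.#.#.  (3 black, running=13)
  Row 5: .#.##.  (3 black, running=16)

Answer: 16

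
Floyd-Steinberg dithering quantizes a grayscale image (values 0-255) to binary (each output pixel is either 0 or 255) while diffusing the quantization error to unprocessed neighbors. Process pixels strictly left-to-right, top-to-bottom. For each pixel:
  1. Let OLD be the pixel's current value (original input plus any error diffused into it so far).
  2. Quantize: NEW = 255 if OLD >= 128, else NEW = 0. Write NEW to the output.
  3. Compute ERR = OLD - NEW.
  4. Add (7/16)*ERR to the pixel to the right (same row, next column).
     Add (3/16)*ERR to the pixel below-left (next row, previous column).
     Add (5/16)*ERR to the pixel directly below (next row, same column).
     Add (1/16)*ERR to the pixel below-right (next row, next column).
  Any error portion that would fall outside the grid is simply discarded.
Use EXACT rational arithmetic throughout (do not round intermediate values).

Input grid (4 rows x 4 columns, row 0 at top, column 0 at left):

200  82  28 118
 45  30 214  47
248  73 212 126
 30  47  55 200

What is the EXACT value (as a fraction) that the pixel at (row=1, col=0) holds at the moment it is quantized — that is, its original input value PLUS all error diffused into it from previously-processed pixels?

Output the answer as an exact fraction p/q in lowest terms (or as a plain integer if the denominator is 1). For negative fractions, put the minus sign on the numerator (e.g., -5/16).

(0,0): OLD=200 → NEW=255, ERR=-55
(0,1): OLD=927/16 → NEW=0, ERR=927/16
(0,2): OLD=13657/256 → NEW=0, ERR=13657/256
(0,3): OLD=578927/4096 → NEW=255, ERR=-465553/4096
(1,0): OLD=9901/256 → NEW=0, ERR=9901/256
Target (1,0): original=45, with diffused error = 9901/256

Answer: 9901/256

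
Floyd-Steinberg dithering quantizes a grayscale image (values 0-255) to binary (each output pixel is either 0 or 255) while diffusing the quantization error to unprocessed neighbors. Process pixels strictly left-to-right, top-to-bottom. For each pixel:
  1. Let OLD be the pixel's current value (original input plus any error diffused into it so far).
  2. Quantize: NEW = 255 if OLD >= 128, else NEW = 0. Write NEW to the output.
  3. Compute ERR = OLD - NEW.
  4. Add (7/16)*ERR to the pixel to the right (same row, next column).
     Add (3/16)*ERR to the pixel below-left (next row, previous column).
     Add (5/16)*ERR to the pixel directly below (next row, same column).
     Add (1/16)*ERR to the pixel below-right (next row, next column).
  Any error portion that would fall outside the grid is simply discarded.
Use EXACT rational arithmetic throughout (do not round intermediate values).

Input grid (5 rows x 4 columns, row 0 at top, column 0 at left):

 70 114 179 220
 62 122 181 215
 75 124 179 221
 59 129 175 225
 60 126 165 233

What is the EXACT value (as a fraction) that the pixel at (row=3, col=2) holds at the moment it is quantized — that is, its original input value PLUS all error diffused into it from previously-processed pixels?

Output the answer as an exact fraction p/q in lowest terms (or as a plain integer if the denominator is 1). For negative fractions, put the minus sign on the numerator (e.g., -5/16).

(0,0): OLD=70 → NEW=0, ERR=70
(0,1): OLD=1157/8 → NEW=255, ERR=-883/8
(0,2): OLD=16731/128 → NEW=255, ERR=-15909/128
(0,3): OLD=339197/2048 → NEW=255, ERR=-183043/2048
(1,0): OLD=8087/128 → NEW=0, ERR=8087/128
(1,1): OLD=98529/1024 → NEW=0, ERR=98529/1024
(1,2): OLD=5262517/32768 → NEW=255, ERR=-3093323/32768
(1,3): OLD=72352515/524288 → NEW=255, ERR=-61340925/524288
(2,0): OLD=1847867/16384 → NEW=0, ERR=1847867/16384
(2,1): OLD=99436793/524288 → NEW=255, ERR=-34256647/524288
(2,2): OLD=110090317/1048576 → NEW=0, ERR=110090317/1048576
(2,3): OLD=3766001369/16777216 → NEW=255, ERR=-512188711/16777216
(3,0): OLD=687816651/8388608 → NEW=0, ERR=687816651/8388608
(3,1): OLD=22976547221/134217728 → NEW=255, ERR=-11248973419/134217728
(3,2): OLD=346462396651/2147483648 → NEW=255, ERR=-201145933589/2147483648
Target (3,2): original=175, with diffused error = 346462396651/2147483648

Answer: 346462396651/2147483648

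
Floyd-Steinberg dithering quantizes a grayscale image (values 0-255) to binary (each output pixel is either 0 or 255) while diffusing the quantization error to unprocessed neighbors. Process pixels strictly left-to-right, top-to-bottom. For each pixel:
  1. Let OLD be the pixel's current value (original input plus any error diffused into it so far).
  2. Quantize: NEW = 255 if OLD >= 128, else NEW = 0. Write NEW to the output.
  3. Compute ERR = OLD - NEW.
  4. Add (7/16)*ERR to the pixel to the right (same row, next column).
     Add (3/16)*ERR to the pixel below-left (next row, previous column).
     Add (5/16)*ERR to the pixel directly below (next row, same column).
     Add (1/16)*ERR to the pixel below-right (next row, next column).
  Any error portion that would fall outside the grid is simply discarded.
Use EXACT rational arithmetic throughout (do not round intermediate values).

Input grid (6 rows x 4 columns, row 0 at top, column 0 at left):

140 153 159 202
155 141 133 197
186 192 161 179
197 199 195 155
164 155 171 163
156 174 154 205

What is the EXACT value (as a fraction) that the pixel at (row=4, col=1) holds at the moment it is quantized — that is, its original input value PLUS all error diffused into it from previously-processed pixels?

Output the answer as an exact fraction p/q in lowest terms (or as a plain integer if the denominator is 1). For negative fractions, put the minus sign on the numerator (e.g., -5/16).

Answer: 5067522282347/34359738368

Derivation:
(0,0): OLD=140 → NEW=255, ERR=-115
(0,1): OLD=1643/16 → NEW=0, ERR=1643/16
(0,2): OLD=52205/256 → NEW=255, ERR=-13075/256
(0,3): OLD=735867/4096 → NEW=255, ERR=-308613/4096
(1,0): OLD=35409/256 → NEW=255, ERR=-29871/256
(1,1): OLD=215607/2048 → NEW=0, ERR=215607/2048
(1,2): OLD=10183555/65536 → NEW=255, ERR=-6528125/65536
(1,3): OLD=132836357/1048576 → NEW=0, ERR=132836357/1048576
(2,0): OLD=5546829/32768 → NEW=255, ERR=-2809011/32768
(2,1): OLD=169266207/1048576 → NEW=255, ERR=-98120673/1048576
(2,2): OLD=250117115/2097152 → NEW=0, ERR=250117115/2097152
(2,3): OLD=8876526703/33554432 → NEW=255, ERR=320146543/33554432
(3,0): OLD=2561307773/16777216 → NEW=255, ERR=-1716882307/16777216
(3,1): OLD=38115422883/268435456 → NEW=255, ERR=-30335618397/268435456
(3,2): OLD=767808872285/4294967296 → NEW=255, ERR=-327407788195/4294967296
(3,3): OLD=9076798015755/68719476736 → NEW=255, ERR=-8446668551925/68719476736
(4,0): OLD=476017196793/4294967296 → NEW=0, ERR=476017196793/4294967296
(4,1): OLD=5067522282347/34359738368 → NEW=255, ERR=-3694211001493/34359738368
Target (4,1): original=155, with diffused error = 5067522282347/34359738368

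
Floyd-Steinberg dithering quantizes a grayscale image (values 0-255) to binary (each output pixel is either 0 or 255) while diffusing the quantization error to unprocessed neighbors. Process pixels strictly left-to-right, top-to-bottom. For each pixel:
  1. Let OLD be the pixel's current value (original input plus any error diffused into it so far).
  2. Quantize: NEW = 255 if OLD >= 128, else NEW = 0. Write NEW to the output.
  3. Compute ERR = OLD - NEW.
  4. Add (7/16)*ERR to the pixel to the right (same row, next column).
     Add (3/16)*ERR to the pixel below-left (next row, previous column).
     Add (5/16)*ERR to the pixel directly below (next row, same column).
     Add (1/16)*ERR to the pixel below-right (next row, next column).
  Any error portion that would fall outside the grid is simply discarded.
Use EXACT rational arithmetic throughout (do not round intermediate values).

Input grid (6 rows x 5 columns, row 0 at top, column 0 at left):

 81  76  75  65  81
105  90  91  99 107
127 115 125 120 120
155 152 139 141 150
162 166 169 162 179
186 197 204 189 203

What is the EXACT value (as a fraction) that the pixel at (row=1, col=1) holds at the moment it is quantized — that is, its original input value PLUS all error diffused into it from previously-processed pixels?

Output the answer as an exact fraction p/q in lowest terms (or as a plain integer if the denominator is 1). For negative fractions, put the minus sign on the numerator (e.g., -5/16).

Answer: 220531/2048

Derivation:
(0,0): OLD=81 → NEW=0, ERR=81
(0,1): OLD=1783/16 → NEW=0, ERR=1783/16
(0,2): OLD=31681/256 → NEW=0, ERR=31681/256
(0,3): OLD=488007/4096 → NEW=0, ERR=488007/4096
(0,4): OLD=8724465/65536 → NEW=255, ERR=-7987215/65536
(1,0): OLD=38709/256 → NEW=255, ERR=-26571/256
(1,1): OLD=220531/2048 → NEW=0, ERR=220531/2048
Target (1,1): original=90, with diffused error = 220531/2048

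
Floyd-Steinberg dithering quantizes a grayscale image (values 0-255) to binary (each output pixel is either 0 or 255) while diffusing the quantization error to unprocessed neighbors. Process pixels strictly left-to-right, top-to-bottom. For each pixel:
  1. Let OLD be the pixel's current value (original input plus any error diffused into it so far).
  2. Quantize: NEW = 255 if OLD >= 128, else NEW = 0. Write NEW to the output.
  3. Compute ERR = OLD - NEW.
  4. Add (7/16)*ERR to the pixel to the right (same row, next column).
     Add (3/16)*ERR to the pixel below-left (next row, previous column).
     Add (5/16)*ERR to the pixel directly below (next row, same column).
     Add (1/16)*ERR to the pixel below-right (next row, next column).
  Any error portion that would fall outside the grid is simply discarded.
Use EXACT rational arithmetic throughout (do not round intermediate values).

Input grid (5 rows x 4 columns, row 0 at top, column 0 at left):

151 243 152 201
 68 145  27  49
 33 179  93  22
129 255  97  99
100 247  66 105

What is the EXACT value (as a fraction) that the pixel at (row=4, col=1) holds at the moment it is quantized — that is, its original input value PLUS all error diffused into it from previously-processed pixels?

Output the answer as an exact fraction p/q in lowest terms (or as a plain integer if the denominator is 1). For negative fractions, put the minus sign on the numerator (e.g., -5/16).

Answer: 841181865485/4294967296

Derivation:
(0,0): OLD=151 → NEW=255, ERR=-104
(0,1): OLD=395/2 → NEW=255, ERR=-115/2
(0,2): OLD=4059/32 → NEW=0, ERR=4059/32
(0,3): OLD=131325/512 → NEW=255, ERR=765/512
(1,0): OLD=791/32 → NEW=0, ERR=791/32
(1,1): OLD=39713/256 → NEW=255, ERR=-25567/256
(1,2): OLD=160821/8192 → NEW=0, ERR=160821/8192
(1,3): OLD=8648579/131072 → NEW=0, ERR=8648579/131072
(2,0): OLD=90107/4096 → NEW=0, ERR=90107/4096
(2,1): OLD=21317625/131072 → NEW=255, ERR=-12105735/131072
(2,2): OLD=17002013/262144 → NEW=0, ERR=17002013/262144
(2,3): OLD=302920841/4194304 → NEW=0, ERR=302920841/4194304
(3,0): OLD=248632523/2097152 → NEW=0, ERR=248632523/2097152
(3,1): OLD=9782532117/33554432 → NEW=255, ERR=1226151957/33554432
(3,2): OLD=75711862507/536870912 → NEW=255, ERR=-61190220053/536870912
(3,3): OLD=650761445101/8589934592 → NEW=0, ERR=650761445101/8589934592
(4,0): OLD=77256148911/536870912 → NEW=255, ERR=-59645933649/536870912
(4,1): OLD=841181865485/4294967296 → NEW=255, ERR=-254034794995/4294967296
Target (4,1): original=247, with diffused error = 841181865485/4294967296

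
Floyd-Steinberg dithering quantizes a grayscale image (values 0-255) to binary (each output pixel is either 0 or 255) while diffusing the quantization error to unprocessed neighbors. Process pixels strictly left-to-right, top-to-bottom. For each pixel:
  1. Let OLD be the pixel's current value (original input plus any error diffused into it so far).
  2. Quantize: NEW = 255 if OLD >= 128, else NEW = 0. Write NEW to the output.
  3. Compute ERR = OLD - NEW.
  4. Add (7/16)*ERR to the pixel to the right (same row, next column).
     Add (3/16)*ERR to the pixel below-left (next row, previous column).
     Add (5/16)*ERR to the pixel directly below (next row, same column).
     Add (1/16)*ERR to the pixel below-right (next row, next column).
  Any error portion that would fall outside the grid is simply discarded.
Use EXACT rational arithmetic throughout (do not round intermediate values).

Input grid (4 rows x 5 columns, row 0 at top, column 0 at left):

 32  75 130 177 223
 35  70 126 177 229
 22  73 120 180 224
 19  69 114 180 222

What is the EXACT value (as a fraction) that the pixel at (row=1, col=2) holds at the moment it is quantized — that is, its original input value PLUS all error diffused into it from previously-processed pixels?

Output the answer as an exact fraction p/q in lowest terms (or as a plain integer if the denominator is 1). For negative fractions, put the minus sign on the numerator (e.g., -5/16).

Answer: 538209/4096

Derivation:
(0,0): OLD=32 → NEW=0, ERR=32
(0,1): OLD=89 → NEW=0, ERR=89
(0,2): OLD=2703/16 → NEW=255, ERR=-1377/16
(0,3): OLD=35673/256 → NEW=255, ERR=-29607/256
(0,4): OLD=706159/4096 → NEW=255, ERR=-338321/4096
(1,0): OLD=987/16 → NEW=0, ERR=987/16
(1,1): OLD=14165/128 → NEW=0, ERR=14165/128
(1,2): OLD=538209/4096 → NEW=255, ERR=-506271/4096
Target (1,2): original=126, with diffused error = 538209/4096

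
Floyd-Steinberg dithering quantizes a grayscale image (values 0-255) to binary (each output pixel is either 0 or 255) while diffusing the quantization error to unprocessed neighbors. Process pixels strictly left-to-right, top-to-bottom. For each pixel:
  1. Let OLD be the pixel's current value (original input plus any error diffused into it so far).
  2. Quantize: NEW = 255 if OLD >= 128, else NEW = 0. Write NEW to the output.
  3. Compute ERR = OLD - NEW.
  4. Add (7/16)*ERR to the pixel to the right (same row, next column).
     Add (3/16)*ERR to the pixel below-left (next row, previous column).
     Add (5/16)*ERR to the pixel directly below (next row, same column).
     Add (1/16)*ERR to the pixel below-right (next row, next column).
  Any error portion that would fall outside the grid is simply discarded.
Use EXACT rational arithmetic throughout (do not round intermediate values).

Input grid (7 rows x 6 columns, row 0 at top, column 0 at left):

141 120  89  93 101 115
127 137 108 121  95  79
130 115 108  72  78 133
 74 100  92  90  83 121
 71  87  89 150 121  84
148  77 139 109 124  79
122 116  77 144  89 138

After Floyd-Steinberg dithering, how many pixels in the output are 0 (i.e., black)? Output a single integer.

Answer: 24

Derivation:
(0,0): OLD=141 → NEW=255, ERR=-114
(0,1): OLD=561/8 → NEW=0, ERR=561/8
(0,2): OLD=15319/128 → NEW=0, ERR=15319/128
(0,3): OLD=297697/2048 → NEW=255, ERR=-224543/2048
(0,4): OLD=1737767/32768 → NEW=0, ERR=1737767/32768
(0,5): OLD=72457489/524288 → NEW=255, ERR=-61235951/524288
(1,0): OLD=13379/128 → NEW=0, ERR=13379/128
(1,1): OLD=225237/1024 → NEW=255, ERR=-35883/1024
(1,2): OLD=3732089/32768 → NEW=0, ERR=3732089/32768
(1,3): OLD=20183749/131072 → NEW=255, ERR=-13239611/131072
(1,4): OLD=324039151/8388608 → NEW=0, ERR=324039151/8388608
(1,5): OLD=8417466841/134217728 → NEW=0, ERR=8417466841/134217728
(2,0): OLD=2557431/16384 → NEW=255, ERR=-1620489/16384
(2,1): OLD=46486285/524288 → NEW=0, ERR=46486285/524288
(2,2): OLD=1352693351/8388608 → NEW=255, ERR=-786401689/8388608
(2,3): OLD=924860655/67108864 → NEW=0, ERR=924860655/67108864
(2,4): OLD=218069944653/2147483648 → NEW=0, ERR=218069944653/2147483648
(2,5): OLD=6852686185451/34359738368 → NEW=255, ERR=-1909047098389/34359738368
(3,0): OLD=500937607/8388608 → NEW=0, ERR=500937607/8388608
(3,1): OLD=8729171707/67108864 → NEW=255, ERR=-8383588613/67108864
(3,2): OLD=8683943201/536870912 → NEW=0, ERR=8683943201/536870912
(3,3): OLD=3936395569123/34359738368 → NEW=0, ERR=3936395569123/34359738368
(3,4): OLD=42688242234499/274877906944 → NEW=255, ERR=-27405624036221/274877906944
(3,5): OLD=291875328570061/4398046511104 → NEW=0, ERR=291875328570061/4398046511104
(4,0): OLD=71122407945/1073741824 → NEW=0, ERR=71122407945/1073741824
(4,1): OLD=1438042058485/17179869184 → NEW=0, ERR=1438042058485/17179869184
(4,2): OLD=79356507416655/549755813888 → NEW=255, ERR=-60831225124785/549755813888
(4,3): OLD=1052965636608043/8796093022208 → NEW=0, ERR=1052965636608043/8796093022208
(4,4): OLD=22774064938571483/140737488355328 → NEW=255, ERR=-13113994592037157/140737488355328
(4,5): OLD=130021595269965341/2251799813685248 → NEW=0, ERR=130021595269965341/2251799813685248
(5,0): OLD=50685849038767/274877906944 → NEW=255, ERR=-19408017231953/274877906944
(5,1): OLD=489594648313759/8796093022208 → NEW=0, ERR=489594648313759/8796093022208
(5,2): OLD=11009174926686277/70368744177664 → NEW=255, ERR=-6934854838618043/70368744177664
(5,3): OLD=177680685471626439/2251799813685248 → NEW=0, ERR=177680685471626439/2251799813685248
(5,4): OLD=665230006258937447/4503599627370496 → NEW=255, ERR=-483187898720539033/4503599627370496
(5,5): OLD=3190802763706998099/72057594037927936 → NEW=0, ERR=3190802763706998099/72057594037927936
(6,0): OLD=15533474767178813/140737488355328 → NEW=0, ERR=15533474767178813/140737488355328
(6,1): OLD=357564639768372985/2251799813685248 → NEW=255, ERR=-216644312721365255/2251799813685248
(6,2): OLD=201627173403745873/9007199254740992 → NEW=0, ERR=201627173403745873/9007199254740992
(6,3): OLD=21930802194515651757/144115188075855872 → NEW=255, ERR=-14818570764827595603/144115188075855872
(6,4): OLD=54696349123365427917/2305843009213693952 → NEW=0, ERR=54696349123365427917/2305843009213693952
(6,5): OLD=5737312046255597952379/36893488147419103232 → NEW=255, ERR=-3670527431336273371781/36893488147419103232
Output grid:
  Row 0: #..#.#  (3 black, running=3)
  Row 1: .#.#..  (4 black, running=7)
  Row 2: #.#..#  (3 black, running=10)
  Row 3: .#..#.  (4 black, running=14)
  Row 4: ..#.#.  (4 black, running=18)
  Row 5: #.#.#.  (3 black, running=21)
  Row 6: .#.#.#  (3 black, running=24)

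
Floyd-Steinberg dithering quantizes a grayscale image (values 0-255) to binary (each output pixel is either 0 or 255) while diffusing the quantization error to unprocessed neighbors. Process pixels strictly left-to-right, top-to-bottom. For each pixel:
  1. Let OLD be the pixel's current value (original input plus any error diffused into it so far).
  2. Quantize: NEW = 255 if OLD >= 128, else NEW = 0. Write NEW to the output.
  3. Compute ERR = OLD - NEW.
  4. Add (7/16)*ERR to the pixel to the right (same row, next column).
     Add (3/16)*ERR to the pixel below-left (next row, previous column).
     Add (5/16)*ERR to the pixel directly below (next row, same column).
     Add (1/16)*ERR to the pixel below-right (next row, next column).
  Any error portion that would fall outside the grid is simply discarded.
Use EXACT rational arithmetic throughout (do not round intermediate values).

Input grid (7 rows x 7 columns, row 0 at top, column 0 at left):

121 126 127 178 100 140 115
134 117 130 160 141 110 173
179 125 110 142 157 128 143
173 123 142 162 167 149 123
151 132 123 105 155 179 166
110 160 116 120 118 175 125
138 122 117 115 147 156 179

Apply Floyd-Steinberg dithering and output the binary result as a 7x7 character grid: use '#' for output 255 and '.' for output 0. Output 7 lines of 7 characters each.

Answer: .#.#.#.
#.##.##
#..#.#.
#.###.#
#.#..##
.#.#.#.
#.#.###

Derivation:
(0,0): OLD=121 → NEW=0, ERR=121
(0,1): OLD=2863/16 → NEW=255, ERR=-1217/16
(0,2): OLD=23993/256 → NEW=0, ERR=23993/256
(0,3): OLD=897039/4096 → NEW=255, ERR=-147441/4096
(0,4): OLD=5521513/65536 → NEW=0, ERR=5521513/65536
(0,5): OLD=185451231/1048576 → NEW=255, ERR=-81935649/1048576
(0,6): OLD=1355830297/16777216 → NEW=0, ERR=1355830297/16777216
(1,0): OLD=40333/256 → NEW=255, ERR=-24947/256
(1,1): OLD=155099/2048 → NEW=0, ERR=155099/2048
(1,2): OLD=11856631/65536 → NEW=255, ERR=-4855049/65536
(1,3): OLD=36174571/262144 → NEW=255, ERR=-30672149/262144
(1,4): OLD=1664936481/16777216 → NEW=0, ERR=1664936481/16777216
(1,5): OLD=20054300913/134217728 → NEW=255, ERR=-14171219727/134217728
(1,6): OLD=316061581823/2147483648 → NEW=255, ERR=-231546748417/2147483648
(2,0): OLD=5332889/32768 → NEW=255, ERR=-3022951/32768
(2,1): OLD=92614947/1048576 → NEW=0, ERR=92614947/1048576
(2,2): OLD=1816739369/16777216 → NEW=0, ERR=1816739369/16777216
(2,3): OLD=22385919777/134217728 → NEW=255, ERR=-11839600863/134217728
(2,4): OLD=131328693233/1073741824 → NEW=0, ERR=131328693233/1073741824
(2,5): OLD=4621422262523/34359738368 → NEW=255, ERR=-4140311021317/34359738368
(2,6): OLD=27481332113293/549755813888 → NEW=0, ERR=27481332113293/549755813888
(3,0): OLD=2696631049/16777216 → NEW=255, ERR=-1581559031/16777216
(3,1): OLD=16629155413/134217728 → NEW=0, ERR=16629155413/134217728
(3,2): OLD=235176125647/1073741824 → NEW=255, ERR=-38628039473/1073741824
(3,3): OLD=637353974073/4294967296 → NEW=255, ERR=-457862686407/4294967296
(3,4): OLD=71729630512905/549755813888 → NEW=255, ERR=-68458102028535/549755813888
(3,5): OLD=324935275839531/4398046511104 → NEW=0, ERR=324935275839531/4398046511104
(3,6): OLD=11499195938532533/70368744177664 → NEW=255, ERR=-6444833826771787/70368744177664
(4,0): OLD=310895135847/2147483648 → NEW=255, ERR=-236713194393/2147483648
(4,1): OLD=3774617744059/34359738368 → NEW=0, ERR=3774617744059/34359738368
(4,2): OLD=81130162312917/549755813888 → NEW=255, ERR=-59057570228523/549755813888
(4,3): OLD=-3998602932041/4398046511104 → NEW=0, ERR=-3998602932041/4398046511104
(4,4): OLD=4323397741255029/35184372088832 → NEW=0, ERR=4323397741255029/35184372088832
(4,5): OLD=259961335229594741/1125899906842624 → NEW=255, ERR=-27143141015274379/1125899906842624
(4,6): OLD=2367984889940265667/18014398509481984 → NEW=255, ERR=-2225686729977640253/18014398509481984
(5,0): OLD=52859937208417/549755813888 → NEW=0, ERR=52859937208417/549755813888
(5,1): OLD=920796287543371/4398046511104 → NEW=255, ERR=-200705572788149/4398046511104
(5,2): OLD=2433343884197245/35184372088832 → NEW=0, ERR=2433343884197245/35184372088832
(5,3): OLD=46808983105898065/281474976710656 → NEW=255, ERR=-24967135955319215/281474976710656
(5,4): OLD=2035909790574315099/18014398509481984 → NEW=0, ERR=2035909790574315099/18014398509481984
(5,5): OLD=29028376266468732331/144115188075855872 → NEW=255, ERR=-7720996692874515029/144115188075855872
(5,6): OLD=141681608052529408165/2305843009213693952 → NEW=0, ERR=141681608052529408165/2305843009213693952
(6,0): OLD=11223167466489865/70368744177664 → NEW=255, ERR=-6720862298814455/70368744177664
(6,1): OLD=95623441987907869/1125899906842624 → NEW=0, ERR=95623441987907869/1125899906842624
(6,2): OLD=2815397482898709687/18014398509481984 → NEW=255, ERR=-1778274137019196233/18014398509481984
(6,3): OLD=10031346116521131433/144115188075855872 → NEW=0, ERR=10031346116521131433/144115188075855872
(6,4): OLD=56833571638160818971/288230376151711744 → NEW=255, ERR=-16665174280525675749/288230376151711744
(6,5): OLD=4890095933209081617095/36893488147419103232 → NEW=255, ERR=-4517743544382789707065/36893488147419103232
(6,6): OLD=83396698734355260512769/590295810358705651712 → NEW=255, ERR=-67128732907114680673791/590295810358705651712
Row 0: .#.#.#.
Row 1: #.##.##
Row 2: #..#.#.
Row 3: #.###.#
Row 4: #.#..##
Row 5: .#.#.#.
Row 6: #.#.###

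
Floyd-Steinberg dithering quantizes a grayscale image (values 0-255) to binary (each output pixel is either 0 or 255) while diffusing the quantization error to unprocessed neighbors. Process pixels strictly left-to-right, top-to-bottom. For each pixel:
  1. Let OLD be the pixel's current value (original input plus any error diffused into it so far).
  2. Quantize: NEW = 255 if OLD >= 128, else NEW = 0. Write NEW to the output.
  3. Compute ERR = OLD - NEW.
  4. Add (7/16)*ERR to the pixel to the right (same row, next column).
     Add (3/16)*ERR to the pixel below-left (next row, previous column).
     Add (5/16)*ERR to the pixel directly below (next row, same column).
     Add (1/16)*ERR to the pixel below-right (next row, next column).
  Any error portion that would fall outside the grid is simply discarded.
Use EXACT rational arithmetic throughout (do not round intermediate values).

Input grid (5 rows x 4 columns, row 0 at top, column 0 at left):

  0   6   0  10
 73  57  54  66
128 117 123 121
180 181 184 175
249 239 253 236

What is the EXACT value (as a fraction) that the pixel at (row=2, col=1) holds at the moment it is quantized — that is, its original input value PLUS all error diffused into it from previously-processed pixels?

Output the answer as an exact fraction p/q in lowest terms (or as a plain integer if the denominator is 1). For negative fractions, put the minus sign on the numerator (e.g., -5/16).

(0,0): OLD=0 → NEW=0, ERR=0
(0,1): OLD=6 → NEW=0, ERR=6
(0,2): OLD=21/8 → NEW=0, ERR=21/8
(0,3): OLD=1427/128 → NEW=0, ERR=1427/128
(1,0): OLD=593/8 → NEW=0, ERR=593/8
(1,1): OLD=5875/64 → NEW=0, ERR=5875/64
(1,2): OLD=199571/2048 → NEW=0, ERR=199571/2048
(1,3): OLD=3679221/32768 → NEW=0, ERR=3679221/32768
(2,0): OLD=172417/1024 → NEW=255, ERR=-88703/1024
(2,1): OLD=4282535/32768 → NEW=255, ERR=-4073305/32768
Target (2,1): original=117, with diffused error = 4282535/32768

Answer: 4282535/32768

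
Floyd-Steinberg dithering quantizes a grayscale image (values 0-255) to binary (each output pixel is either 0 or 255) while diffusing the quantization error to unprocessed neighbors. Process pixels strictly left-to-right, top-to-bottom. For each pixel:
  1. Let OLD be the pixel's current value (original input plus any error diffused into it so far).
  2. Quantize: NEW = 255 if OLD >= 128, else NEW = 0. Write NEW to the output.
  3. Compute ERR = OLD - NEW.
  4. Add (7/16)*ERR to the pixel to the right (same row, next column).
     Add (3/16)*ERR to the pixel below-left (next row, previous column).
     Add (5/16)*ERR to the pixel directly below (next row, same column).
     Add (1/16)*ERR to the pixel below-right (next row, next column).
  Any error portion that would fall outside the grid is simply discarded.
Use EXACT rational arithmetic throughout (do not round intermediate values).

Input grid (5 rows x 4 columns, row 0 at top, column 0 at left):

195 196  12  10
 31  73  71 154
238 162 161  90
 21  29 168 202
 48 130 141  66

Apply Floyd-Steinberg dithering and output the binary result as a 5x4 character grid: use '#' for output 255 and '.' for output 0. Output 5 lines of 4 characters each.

(0,0): OLD=195 → NEW=255, ERR=-60
(0,1): OLD=679/4 → NEW=255, ERR=-341/4
(0,2): OLD=-1619/64 → NEW=0, ERR=-1619/64
(0,3): OLD=-1093/1024 → NEW=0, ERR=-1093/1024
(1,0): OLD=-239/64 → NEW=0, ERR=-239/64
(1,1): OLD=18551/512 → NEW=0, ERR=18551/512
(1,2): OLD=1202883/16384 → NEW=0, ERR=1202883/16384
(1,3): OLD=48288453/262144 → NEW=255, ERR=-18558267/262144
(2,0): OLD=1995789/8192 → NEW=255, ERR=-93171/8192
(2,1): OLD=47678559/262144 → NEW=255, ERR=-19168161/262144
(2,2): OLD=73894971/524288 → NEW=255, ERR=-59798469/524288
(2,3): OLD=189295023/8388608 → NEW=0, ERR=189295023/8388608
(3,0): OLD=15668541/4194304 → NEW=0, ERR=15668541/4194304
(3,1): OLD=-960482845/67108864 → NEW=0, ERR=-960482845/67108864
(3,2): OLD=135030257693/1073741824 → NEW=0, ERR=135030257693/1073741824
(3,3): OLD=4414226929227/17179869184 → NEW=255, ERR=33360287307/17179869184
(4,0): OLD=49911642297/1073741824 → NEW=0, ERR=49911642297/1073741824
(4,1): OLD=1457513890987/8589934592 → NEW=255, ERR=-732919429973/8589934592
(4,2): OLD=39153530728523/274877906944 → NEW=255, ERR=-30940335542197/274877906944
(4,3): OLD=110925289891453/4398046511104 → NEW=0, ERR=110925289891453/4398046511104
Row 0: ##..
Row 1: ...#
Row 2: ###.
Row 3: ...#
Row 4: .##.

Answer: ##..
...#
###.
...#
.##.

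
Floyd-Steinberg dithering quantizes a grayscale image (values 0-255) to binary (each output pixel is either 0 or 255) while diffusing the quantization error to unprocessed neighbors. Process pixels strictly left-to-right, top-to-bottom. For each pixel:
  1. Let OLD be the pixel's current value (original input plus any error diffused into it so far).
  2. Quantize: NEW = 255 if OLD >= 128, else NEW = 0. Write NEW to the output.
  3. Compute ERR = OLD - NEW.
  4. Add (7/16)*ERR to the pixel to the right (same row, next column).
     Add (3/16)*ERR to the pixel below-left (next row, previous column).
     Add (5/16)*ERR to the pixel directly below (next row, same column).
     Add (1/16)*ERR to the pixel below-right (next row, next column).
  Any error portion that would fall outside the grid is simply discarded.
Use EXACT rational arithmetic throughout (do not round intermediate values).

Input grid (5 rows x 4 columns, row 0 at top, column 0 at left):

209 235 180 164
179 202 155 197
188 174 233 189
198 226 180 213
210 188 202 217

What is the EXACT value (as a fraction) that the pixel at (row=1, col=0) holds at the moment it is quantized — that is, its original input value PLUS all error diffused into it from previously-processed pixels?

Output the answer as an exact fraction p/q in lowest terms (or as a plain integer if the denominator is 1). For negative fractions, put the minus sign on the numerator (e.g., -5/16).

(0,0): OLD=209 → NEW=255, ERR=-46
(0,1): OLD=1719/8 → NEW=255, ERR=-321/8
(0,2): OLD=20793/128 → NEW=255, ERR=-11847/128
(0,3): OLD=252943/2048 → NEW=0, ERR=252943/2048
(1,0): OLD=20109/128 → NEW=255, ERR=-12531/128
Target (1,0): original=179, with diffused error = 20109/128

Answer: 20109/128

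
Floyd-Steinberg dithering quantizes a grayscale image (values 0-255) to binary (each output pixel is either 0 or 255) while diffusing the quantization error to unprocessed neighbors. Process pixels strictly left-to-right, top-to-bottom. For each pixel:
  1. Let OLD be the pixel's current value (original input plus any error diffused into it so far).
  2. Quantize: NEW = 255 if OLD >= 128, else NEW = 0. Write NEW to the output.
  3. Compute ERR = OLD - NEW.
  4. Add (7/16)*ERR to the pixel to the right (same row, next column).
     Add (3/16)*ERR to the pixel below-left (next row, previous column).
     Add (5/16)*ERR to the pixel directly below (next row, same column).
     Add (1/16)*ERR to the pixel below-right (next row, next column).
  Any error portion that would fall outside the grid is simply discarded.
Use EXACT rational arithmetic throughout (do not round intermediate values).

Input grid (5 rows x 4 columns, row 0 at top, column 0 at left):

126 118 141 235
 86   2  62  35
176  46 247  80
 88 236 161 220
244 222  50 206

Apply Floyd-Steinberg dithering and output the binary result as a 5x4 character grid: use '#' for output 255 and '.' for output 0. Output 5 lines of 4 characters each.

(0,0): OLD=126 → NEW=0, ERR=126
(0,1): OLD=1385/8 → NEW=255, ERR=-655/8
(0,2): OLD=13463/128 → NEW=0, ERR=13463/128
(0,3): OLD=575521/2048 → NEW=255, ERR=53281/2048
(1,0): OLD=14083/128 → NEW=0, ERR=14083/128
(1,1): OLD=53397/1024 → NEW=0, ERR=53397/1024
(1,2): OLD=3848377/32768 → NEW=0, ERR=3848377/32768
(1,3): OLD=52997727/524288 → NEW=0, ERR=52997727/524288
(2,0): OLD=3607095/16384 → NEW=255, ERR=-570825/16384
(2,1): OLD=39819597/524288 → NEW=0, ERR=39819597/524288
(2,2): OLD=355615745/1048576 → NEW=255, ERR=88228865/1048576
(2,3): OLD=2612904669/16777216 → NEW=255, ERR=-1665285411/16777216
(3,0): OLD=766324295/8388608 → NEW=0, ERR=766324295/8388608
(3,1): OLD=42050451993/134217728 → NEW=255, ERR=7824931353/134217728
(3,2): OLD=427212827367/2147483648 → NEW=255, ERR=-120395502873/2147483648
(3,3): OLD=5831283973329/34359738368 → NEW=255, ERR=-2930449310511/34359738368
(4,0): OLD=608766747771/2147483648 → NEW=255, ERR=61158417531/2147483648
(4,1): OLD=4258478929777/17179869184 → NEW=255, ERR=-122387712143/17179869184
(4,2): OLD=9354556989393/549755813888 → NEW=0, ERR=9354556989393/549755813888
(4,3): OLD=1612219867924231/8796093022208 → NEW=255, ERR=-630783852738809/8796093022208
Row 0: .#.#
Row 1: ....
Row 2: #.##
Row 3: .###
Row 4: ##.#

Answer: .#.#
....
#.##
.###
##.#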